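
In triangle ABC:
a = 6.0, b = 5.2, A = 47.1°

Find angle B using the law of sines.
sin(B)/b = sin(A)/a
sin(B) = b·sin(A)/a = 5.2·sin(47.1°)/6.0 = 0.634871
B = arcsin(0.634871) = 39.41°  (b ≤ a, so B ≤ A and the acute solution is unique)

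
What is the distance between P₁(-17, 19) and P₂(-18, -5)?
Using the distance formula: d = sqrt((x₂-x₁)² + (y₂-y₁)²)
dx = (-18) - (-17) = -1
dy = (-5) - 19 = -24
d = sqrt((-1)² + (-24)²) = sqrt(1 + 576) = sqrt(577) = 24.02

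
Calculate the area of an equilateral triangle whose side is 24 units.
Area = (sqrt(3)/4) * s²
Area = (sqrt(3)/4) * 24²
Area = (sqrt(3)/4) * 576
Area = 249.42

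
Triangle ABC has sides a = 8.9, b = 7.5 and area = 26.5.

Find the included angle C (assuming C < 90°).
Area = ½ab·sin(C)  →  sin(C) = 2·Area/(ab)
sin(C) = 2·26.5/(8.9·7.5) = 0.794007
C = arcsin(0.794007) = 52.56°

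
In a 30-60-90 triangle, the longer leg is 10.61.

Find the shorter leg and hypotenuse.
In a 30-60-90 triangle, sides are in ratio 1 : √3 : 2.
Long leg = short leg·√3  →  short leg = 10.61/√3 = 6.126
Hypotenuse = 2·(short leg) = 2·10.61/√3 = 12.25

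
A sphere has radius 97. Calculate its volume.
Volume = (4/3) * pi * r³
Volume = (4/3) * pi * 97³
Volume = (4/3) * pi * 912673
Volume = 3822995.72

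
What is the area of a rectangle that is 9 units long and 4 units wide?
Area = length * width
Area = 9 * 4
Area = 36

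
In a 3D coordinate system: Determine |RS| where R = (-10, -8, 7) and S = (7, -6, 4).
d = √[(17)² + (2)² + (-3)²] = √302 = 17.38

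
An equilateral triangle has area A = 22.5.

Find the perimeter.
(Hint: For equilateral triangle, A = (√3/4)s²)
A = (√3/4)s²  →  s² = 4A/√3 = 4·22.5/√3 = 51.9615
s = 7.20843
Perimeter = 3s = 21.63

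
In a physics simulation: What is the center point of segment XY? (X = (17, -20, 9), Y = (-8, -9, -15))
Midpoint = ((17-8)/2, (-20-9)/2, (9-15)/2) = (4.5, -14.5, -3)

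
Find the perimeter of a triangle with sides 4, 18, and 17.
Perimeter = sum of all sides
Perimeter = 4 + 18 + 17
Perimeter = 39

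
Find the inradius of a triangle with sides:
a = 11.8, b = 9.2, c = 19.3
s = (a+b+c)/2 = (11.8+9.2+19.3)/2 = 20.15
Area = √(s(s-a)(s-b)(s-c)) = √(20.15·8.35·10.95·0.85) = 39.5728
r = Area/s = 39.5728/20.15 = 1.964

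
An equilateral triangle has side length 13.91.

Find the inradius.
For an equilateral triangle, r = s/(2√3) where s is the side.
r = 13.91/(2√3) = 13.91/3.464102 = 4.015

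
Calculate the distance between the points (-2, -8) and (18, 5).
Using the distance formula: d = sqrt((x₂-x₁)² + (y₂-y₁)²)
dx = 18 - (-2) = 20
dy = 5 - (-8) = 13
d = sqrt(20² + 13²) = sqrt(400 + 169) = sqrt(569) = 23.85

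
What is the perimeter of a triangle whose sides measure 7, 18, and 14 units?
Perimeter = sum of all sides
Perimeter = 7 + 18 + 14
Perimeter = 39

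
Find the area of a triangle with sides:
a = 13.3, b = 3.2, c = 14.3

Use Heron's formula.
s = (a+b+c)/2 = (13.3+3.2+14.3)/2 = 15.4
A = √(s(s-a)(s-b)(s-c)) = √(15.4·2.1·12.2·1.1)
A = √434.003 = 20.83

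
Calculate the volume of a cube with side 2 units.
Volume = s³
Volume = 2³
Volume = 8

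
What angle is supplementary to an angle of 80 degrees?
Supplementary angles sum to 180 degrees.
Other angle = 180 - 80
Other angle = 100 degrees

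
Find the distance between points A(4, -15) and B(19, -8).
Using the distance formula: d = sqrt((x₂-x₁)² + (y₂-y₁)²)
dx = 19 - 4 = 15
dy = (-8) - (-15) = 7
d = sqrt(15² + 7²) = sqrt(225 + 49) = sqrt(274) = 16.55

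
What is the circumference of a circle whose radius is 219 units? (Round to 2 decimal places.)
Circumference = 2 * pi * r
Circumference = 2 * pi * 219
Circumference = 1376.02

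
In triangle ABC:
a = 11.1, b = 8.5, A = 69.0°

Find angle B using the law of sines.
sin(B)/b = sin(A)/a
sin(B) = b·sin(A)/a = 8.5·sin(69.0°)/11.1 = 0.714904
B = arcsin(0.714904) = 45.64°  (b ≤ a, so B ≤ A and the acute solution is unique)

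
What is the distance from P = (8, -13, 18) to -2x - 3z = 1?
d = |(-2)(8) + 0(-13) + (-3)(18) - (1)| / √((-2)² + 0² + (-3)²) = 71/√13 = 19.69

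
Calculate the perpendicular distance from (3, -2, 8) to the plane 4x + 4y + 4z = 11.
d = |4(3) + 4(-2) + 4(8) - (11)| / √(4² + 4² + 4²) = 25/√48 = 3.608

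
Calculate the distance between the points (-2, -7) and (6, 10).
Using the distance formula: d = sqrt((x₂-x₁)² + (y₂-y₁)²)
dx = 6 - (-2) = 8
dy = 10 - (-7) = 17
d = sqrt(8² + 17²) = sqrt(64 + 289) = sqrt(353) = 18.79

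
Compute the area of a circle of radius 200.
Area = pi * r²
Area = pi * 200²
Area = pi * 40000
Area = 125663.71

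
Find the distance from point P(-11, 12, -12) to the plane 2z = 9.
d = |0(-11) + 0(12) + 2(-12) - (9)| / √(0² + 0² + 2²) = 33/√4 = 16.5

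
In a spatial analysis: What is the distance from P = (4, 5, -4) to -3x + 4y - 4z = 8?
d = |(-3)(4) + 4(5) + (-4)(-4) - (8)| / √((-3)² + 4² + (-4)²) = 16/√41 = 2.499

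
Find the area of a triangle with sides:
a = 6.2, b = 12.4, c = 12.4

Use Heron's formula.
s = (a+b+c)/2 = (6.2+12.4+12.4)/2 = 15.5
A = √(s(s-a)(s-b)(s-c)) = √(15.5·9.3·3.1·3.1)
A = √1385.28 = 37.22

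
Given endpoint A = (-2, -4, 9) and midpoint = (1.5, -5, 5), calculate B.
B = (2×1.5 - (-2), 2×(-5) - (-4), 2×5 - 9) = (5, -6, 1)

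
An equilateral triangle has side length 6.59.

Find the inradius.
For an equilateral triangle, r = s/(2√3) where s is the side.
r = 6.59/(2√3) = 6.59/3.464102 = 1.902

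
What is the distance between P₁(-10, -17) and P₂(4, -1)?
Using the distance formula: d = sqrt((x₂-x₁)² + (y₂-y₁)²)
dx = 4 - (-10) = 14
dy = (-1) - (-17) = 16
d = sqrt(14² + 16²) = sqrt(196 + 256) = sqrt(452) = 21.26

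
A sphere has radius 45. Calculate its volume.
Volume = (4/3) * pi * r³
Volume = (4/3) * pi * 45³
Volume = (4/3) * pi * 91125
Volume = 381703.51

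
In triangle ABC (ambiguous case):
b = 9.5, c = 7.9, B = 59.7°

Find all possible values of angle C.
sin(C)/c = sin(B)/b  →  sin(C) = c·sin(B)/b = 7.9·sin(59.7°)/9.5 = 0.717982
C₁ = arcsin(0.717982) = 45.89°,  C₂ = 180° - C₁ = 134.11°
Check C₂: A = 180° - 59.7° - 134.11° = -13.81° ≤ 0, rejected
C = 45.89° (one solution)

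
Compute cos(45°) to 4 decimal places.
cos(45 degrees) = sqrt(2)/2
Decimal approximation: 0.7071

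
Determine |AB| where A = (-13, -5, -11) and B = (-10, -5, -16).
d = √[(3)² + (0)² + (-5)²] = √34 = 5.831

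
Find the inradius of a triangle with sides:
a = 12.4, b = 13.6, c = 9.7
s = (a+b+c)/2 = (12.4+13.6+9.7)/2 = 17.85
Area = √(s(s-a)(s-b)(s-c)) = √(17.85·5.45·4.25·8.15) = 58.0485
r = Area/s = 58.0485/17.85 = 3.252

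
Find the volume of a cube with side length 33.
Volume = s³
Volume = 33³
Volume = 35937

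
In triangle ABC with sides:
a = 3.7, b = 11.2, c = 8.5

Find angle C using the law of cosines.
cos(C) = (a² + b² - c²)/(2ab)
cos(C) = (3.7² + 11.2² - 8.5²)/(2·3.7·11.2) = 66.88/82.88 = 0.806950
C = arccos(0.806950) = 36.2°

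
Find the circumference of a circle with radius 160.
Circumference = 2 * pi * r
Circumference = 2 * pi * 160
Circumference = 1005.31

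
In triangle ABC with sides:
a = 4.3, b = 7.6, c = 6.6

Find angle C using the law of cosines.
cos(C) = (a² + b² - c²)/(2ab)
cos(C) = (4.3² + 7.6² - 6.6²)/(2·4.3·7.6) = 32.69/65.36 = 0.500153
C = arccos(0.500153) = 59.99°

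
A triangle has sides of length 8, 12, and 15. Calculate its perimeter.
Perimeter = sum of all sides
Perimeter = 8 + 12 + 15
Perimeter = 35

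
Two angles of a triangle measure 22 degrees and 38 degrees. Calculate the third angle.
Sum of angles in a triangle = 180 degrees
Third angle = 180 - 22 - 38
Third angle = 120 degrees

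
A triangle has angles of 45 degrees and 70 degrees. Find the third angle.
Sum of angles in a triangle = 180 degrees
Third angle = 180 - 45 - 70
Third angle = 65 degrees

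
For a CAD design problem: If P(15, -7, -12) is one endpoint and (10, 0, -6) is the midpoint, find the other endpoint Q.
Q = (2×10 - 15, 2×0 - (-7), 2×(-6) - (-12)) = (5, 7, 0)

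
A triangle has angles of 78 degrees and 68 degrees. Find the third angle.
Sum of angles in a triangle = 180 degrees
Third angle = 180 - 78 - 68
Third angle = 34 degrees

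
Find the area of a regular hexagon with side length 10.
For a regular 6-gon with side length s = 10:
Apothem a = s / (2*tan(pi/6)) = 10 / (2*tan(pi/6)) ≈ 8.6603
Perimeter P = 6 * 10 = 60
Area = (1/2) * P * a = (1/2) * 60 * 8.6603 = 259.81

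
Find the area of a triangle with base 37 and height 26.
Area = (1/2) * base * height
Area = (1/2) * 37 * 26
Area = 481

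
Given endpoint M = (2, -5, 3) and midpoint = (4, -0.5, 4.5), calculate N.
N = (2×4 - 2, 2×(-0.5) - (-5), 2×4.5 - 3) = (6, 4, 6)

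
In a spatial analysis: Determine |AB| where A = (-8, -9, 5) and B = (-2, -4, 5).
d = √[(6)² + (5)² + (0)²] = √61 = 7.81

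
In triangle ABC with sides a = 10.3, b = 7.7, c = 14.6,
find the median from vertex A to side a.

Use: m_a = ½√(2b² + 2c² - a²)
m_a = ½√(2·7.7² + 2·14.6² - 10.3²)
m_a = ½√(118.58 + 426.32 - 106.09) = ½√438.81 = 10.47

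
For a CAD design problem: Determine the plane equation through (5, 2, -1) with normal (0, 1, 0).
d = n·P = (0)(5) + (1)(2) + (0)(-1) = 2
Plane: y = 2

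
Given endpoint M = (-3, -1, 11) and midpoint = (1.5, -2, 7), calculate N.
N = (2×1.5 - (-3), 2×(-2) - (-1), 2×7 - 11) = (6, -3, 3)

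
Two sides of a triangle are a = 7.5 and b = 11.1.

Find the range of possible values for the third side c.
By the triangle inequality: |a - b| < c < a + b
|7.5 - 11.1| < c < 7.5 + 11.1
3.6 < c < 18.6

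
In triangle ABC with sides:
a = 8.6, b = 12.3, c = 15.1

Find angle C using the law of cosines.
cos(C) = (a² + b² - c²)/(2ab)
cos(C) = (8.6² + 12.3² - 15.1²)/(2·8.6·12.3) = -2.76/211.56 = -0.013046
C = arccos(-0.013046) = 90.75°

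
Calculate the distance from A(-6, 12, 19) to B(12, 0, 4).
d = √[(18)² + (-12)² + (-15)²] = √693 = 26.32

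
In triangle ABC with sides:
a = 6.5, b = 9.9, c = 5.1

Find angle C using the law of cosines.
cos(C) = (a² + b² - c²)/(2ab)
cos(C) = (6.5² + 9.9² - 5.1²)/(2·6.5·9.9) = 114.25/128.7 = 0.887723
C = arccos(0.887723) = 27.41°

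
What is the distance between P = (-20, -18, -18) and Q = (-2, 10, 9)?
d = √[(18)² + (28)² + (27)²] = √1837 = 42.86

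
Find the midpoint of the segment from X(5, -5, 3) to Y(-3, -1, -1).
Midpoint = ((5-3)/2, (-5-1)/2, (3-1)/2) = (1, -3, 1)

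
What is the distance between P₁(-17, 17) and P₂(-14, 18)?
Using the distance formula: d = sqrt((x₂-x₁)² + (y₂-y₁)²)
dx = (-14) - (-17) = 3
dy = 18 - 17 = 1
d = sqrt(3² + 1²) = sqrt(9 + 1) = sqrt(10) = 3.16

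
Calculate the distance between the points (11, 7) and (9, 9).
Using the distance formula: d = sqrt((x₂-x₁)² + (y₂-y₁)²)
dx = 9 - 11 = -2
dy = 9 - 7 = 2
d = sqrt((-2)² + 2²) = sqrt(4 + 4) = sqrt(8) = 2.83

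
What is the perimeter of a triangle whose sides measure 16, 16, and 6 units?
Perimeter = sum of all sides
Perimeter = 16 + 16 + 6
Perimeter = 38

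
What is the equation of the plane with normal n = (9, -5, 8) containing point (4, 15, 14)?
d = n·P = (9)(4) + (-5)(15) + (8)(14) = 73
Plane: 9x - 5y + 8z = 73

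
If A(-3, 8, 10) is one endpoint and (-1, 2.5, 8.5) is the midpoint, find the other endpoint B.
B = (2×(-1) - (-3), 2×2.5 - 8, 2×8.5 - 10) = (1, -3, 7)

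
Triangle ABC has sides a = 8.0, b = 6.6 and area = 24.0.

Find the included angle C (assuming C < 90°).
Area = ½ab·sin(C)  →  sin(C) = 2·Area/(ab)
sin(C) = 2·24.0/(8.0·6.6) = 0.909091
C = arcsin(0.909091) = 65.38°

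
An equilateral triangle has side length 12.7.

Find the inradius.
For an equilateral triangle, r = s/(2√3) where s is the side.
r = 12.7/(2√3) = 12.7/3.464102 = 3.666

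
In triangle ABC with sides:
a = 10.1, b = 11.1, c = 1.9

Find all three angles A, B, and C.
By the law of cosines:
cos(A) = (b² + c² - a²)/(2bc) = 0.588193  →  A = 53.97°
cos(B) = (a² + c² - b²)/(2ac) = -0.458312  →  B = 117.3°
cos(C) = (a² + b² - c²)/(2ab) = 0.988360  →  C = 8.751°
Check: A + B + C = 180.0° ✓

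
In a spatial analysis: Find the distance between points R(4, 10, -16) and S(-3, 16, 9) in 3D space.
d = √[(-7)² + (6)² + (25)²] = √710 = 26.65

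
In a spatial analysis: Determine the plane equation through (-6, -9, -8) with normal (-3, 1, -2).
d = n·P = (-3)(-6) + (1)(-9) + (-2)(-8) = 25
Plane: -3x + y - 2z = 25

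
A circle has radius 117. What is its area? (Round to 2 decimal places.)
Area = pi * r²
Area = pi * 117²
Area = pi * 13689
Area = 43005.26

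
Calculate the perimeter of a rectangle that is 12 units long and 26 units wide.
Perimeter = 2 * (length + width)
Perimeter = 2 * (12 + 26)
Perimeter = 2 * 38
Perimeter = 76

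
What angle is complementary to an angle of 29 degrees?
Complementary angles sum to 90 degrees.
Other angle = 90 - 29
Other angle = 61 degrees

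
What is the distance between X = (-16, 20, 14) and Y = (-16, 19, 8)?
d = √[(0)² + (-1)² + (-6)²] = √37 = 6.083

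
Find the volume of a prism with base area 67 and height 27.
Volume = base area * height
Volume = 67 * 27
Volume = 1809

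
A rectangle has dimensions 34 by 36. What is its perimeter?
Perimeter = 2 * (length + width)
Perimeter = 2 * (34 + 36)
Perimeter = 2 * 70
Perimeter = 140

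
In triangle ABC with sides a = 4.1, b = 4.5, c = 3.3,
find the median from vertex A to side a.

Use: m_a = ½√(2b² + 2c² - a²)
m_a = ½√(2·4.5² + 2·3.3² - 4.1²)
m_a = ½√(40.5 + 21.78 - 16.81) = ½√45.47 = 3.372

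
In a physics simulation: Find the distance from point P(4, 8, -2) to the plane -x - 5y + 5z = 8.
d = |(-1)(4) + (-5)(8) + 5(-2) - (8)| / √((-1)² + (-5)² + 5²) = 62/√51 = 8.682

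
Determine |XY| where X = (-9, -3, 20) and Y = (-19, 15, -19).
d = √[(-10)² + (18)² + (-39)²] = √1945 = 44.1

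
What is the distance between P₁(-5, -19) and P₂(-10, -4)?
Using the distance formula: d = sqrt((x₂-x₁)² + (y₂-y₁)²)
dx = (-10) - (-5) = -5
dy = (-4) - (-19) = 15
d = sqrt((-5)² + 15²) = sqrt(25 + 225) = sqrt(250) = 15.81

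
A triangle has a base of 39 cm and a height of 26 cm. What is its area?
Area = (1/2) * base * height
Area = (1/2) * 39 * 26
Area = 507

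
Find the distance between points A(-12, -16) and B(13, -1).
Using the distance formula: d = sqrt((x₂-x₁)² + (y₂-y₁)²)
dx = 13 - (-12) = 25
dy = (-1) - (-16) = 15
d = sqrt(25² + 15²) = sqrt(625 + 225) = sqrt(850) = 29.15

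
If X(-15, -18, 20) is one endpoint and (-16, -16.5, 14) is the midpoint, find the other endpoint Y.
Y = (2×(-16) - (-15), 2×(-16.5) - (-18), 2×14 - 20) = (-17, -15, 8)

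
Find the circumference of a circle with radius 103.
Circumference = 2 * pi * r
Circumference = 2 * pi * 103
Circumference = 647.17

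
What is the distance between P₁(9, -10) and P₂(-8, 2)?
Using the distance formula: d = sqrt((x₂-x₁)² + (y₂-y₁)²)
dx = (-8) - 9 = -17
dy = 2 - (-10) = 12
d = sqrt((-17)² + 12²) = sqrt(289 + 144) = sqrt(433) = 20.81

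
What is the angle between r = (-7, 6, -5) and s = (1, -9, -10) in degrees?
r·s = -11, |r|² = 110, |s|² = 182
cos θ = -11/√20020 ≈ -0.07774
θ ≈ 94.46°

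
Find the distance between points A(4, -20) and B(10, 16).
Using the distance formula: d = sqrt((x₂-x₁)² + (y₂-y₁)²)
dx = 10 - 4 = 6
dy = 16 - (-20) = 36
d = sqrt(6² + 36²) = sqrt(36 + 1296) = sqrt(1332) = 36.50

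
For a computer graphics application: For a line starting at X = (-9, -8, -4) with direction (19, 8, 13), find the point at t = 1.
P(1) = (-9 + 19(1), -8 + 8(1), -4 + 13(1)) = (10, 0, 9)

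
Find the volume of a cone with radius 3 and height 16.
Volume = (1/3) * pi * r² * h
Volume = (1/3) * pi * 3² * 16
Volume = (1/3) * pi * 9 * 16
Volume = (1/3) * pi * 144
Volume = 150.80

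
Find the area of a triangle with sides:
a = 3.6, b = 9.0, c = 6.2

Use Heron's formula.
s = (a+b+c)/2 = (3.6+9.0+6.2)/2 = 9.4
A = √(s(s-a)(s-b)(s-c)) = √(9.4·5.8·0.4·3.2)
A = √69.7856 = 8.354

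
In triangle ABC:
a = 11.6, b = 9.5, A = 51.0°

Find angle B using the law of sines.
sin(B)/b = sin(A)/a
sin(B) = b·sin(A)/a = 9.5·sin(51.0°)/11.6 = 0.636456
B = arcsin(0.636456) = 39.53°  (b ≤ a, so B ≤ A and the acute solution is unique)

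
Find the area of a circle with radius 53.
Area = pi * r²
Area = pi * 53²
Area = pi * 2809
Area = 8824.73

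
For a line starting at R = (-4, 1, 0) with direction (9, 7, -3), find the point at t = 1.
P(1) = (-4 + 9(1), 1 + 7(1), 0 + (-3)(1)) = (5, 8, -3)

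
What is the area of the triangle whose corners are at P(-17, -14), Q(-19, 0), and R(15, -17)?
Using the coordinate formula: Area = (1/2)|x₁(y₂-y₃) + x₂(y₃-y₁) + x₃(y₁-y₂)|
Area = (1/2)|(-17)(0-(-17)) + (-19)((-17)-(-14)) + 15((-14)-0)|
Area = (1/2)|(-17)*17 + (-19)*(-3) + 15*(-14)|
Area = (1/2)|(-289) + 57 + (-210)|
Area = (1/2)*442 = 221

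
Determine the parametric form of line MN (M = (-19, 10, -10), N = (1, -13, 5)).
Direction vector d = N - M = (20, -23, 15)
x = -19 + 20t, y = 10 - 23t, z = -10 + 15t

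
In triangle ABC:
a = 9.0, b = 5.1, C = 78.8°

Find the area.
Using A = ½ab·sin(C):
A = ½·9.0·5.1·sin(78.8°) = ½·45.9·0.980955 = 22.51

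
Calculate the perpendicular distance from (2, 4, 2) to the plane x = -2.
d = |1(2) + 0(4) + 0(2) - (-2)| / √(1² + 0² + 0²) = 4/√1 = 4.0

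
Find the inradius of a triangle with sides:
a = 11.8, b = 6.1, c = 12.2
s = (a+b+c)/2 = (11.8+6.1+12.2)/2 = 15.05
Area = √(s(s-a)(s-b)(s-c)) = √(15.05·3.25·8.95·2.85) = 35.3219
r = Area/s = 35.3219/15.05 = 2.347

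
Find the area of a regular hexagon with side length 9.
For a regular 6-gon with side length s = 9:
Apothem a = s / (2*tan(pi/6)) = 9 / (2*tan(pi/6)) ≈ 7.7942
Perimeter P = 6 * 9 = 54
Area = (1/2) * P * a = (1/2) * 54 * 7.7942 = 210.44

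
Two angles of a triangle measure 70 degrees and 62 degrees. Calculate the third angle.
Sum of angles in a triangle = 180 degrees
Third angle = 180 - 70 - 62
Third angle = 48 degrees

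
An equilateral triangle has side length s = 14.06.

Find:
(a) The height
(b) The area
(a) Height h = s·√3/2 = 14.06·√3/2 = 12.18
(b) Area = (√3/4)·s² = (√3/4)·14.06² = (√3/4)·197.684 = 85.6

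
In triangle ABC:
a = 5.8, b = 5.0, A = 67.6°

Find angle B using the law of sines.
sin(B)/b = sin(A)/a
sin(B) = b·sin(A)/a = 5.0·sin(67.6°)/5.8 = 0.797022
B = arcsin(0.797022) = 52.85°  (b ≤ a, so B ≤ A and the acute solution is unique)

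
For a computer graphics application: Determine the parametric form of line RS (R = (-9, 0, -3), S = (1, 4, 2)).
Direction vector d = S - R = (10, 4, 5)
x = -9 + 10t, y = 0 + 4t, z = -3 + 5t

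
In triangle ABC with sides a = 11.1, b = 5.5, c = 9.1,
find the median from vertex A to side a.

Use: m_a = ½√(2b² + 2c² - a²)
m_a = ½√(2·5.5² + 2·9.1² - 11.1²)
m_a = ½√(60.5 + 165.62 - 123.21) = ½√102.91 = 5.072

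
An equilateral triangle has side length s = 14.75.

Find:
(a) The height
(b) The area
(a) Height h = s·√3/2 = 14.75·√3/2 = 12.77
(b) Area = (√3/4)·s² = (√3/4)·14.75² = (√3/4)·217.562 = 94.21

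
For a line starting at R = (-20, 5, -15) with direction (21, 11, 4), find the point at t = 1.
P(1) = (-20 + 21(1), 5 + 11(1), -15 + 4(1)) = (1, 16, -11)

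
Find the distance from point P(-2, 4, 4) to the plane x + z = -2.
d = |1(-2) + 0(4) + 1(4) - (-2)| / √(1² + 0² + 1²) = 4/√2 = 2.828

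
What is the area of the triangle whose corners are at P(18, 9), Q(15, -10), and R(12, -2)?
Using the coordinate formula: Area = (1/2)|x₁(y₂-y₃) + x₂(y₃-y₁) + x₃(y₁-y₂)|
Area = (1/2)|18((-10)-(-2)) + 15((-2)-9) + 12(9-(-10))|
Area = (1/2)|18*(-8) + 15*(-11) + 12*19|
Area = (1/2)|(-144) + (-165) + 228|
Area = (1/2)*81 = 40.50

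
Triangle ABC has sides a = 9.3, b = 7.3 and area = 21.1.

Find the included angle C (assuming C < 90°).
Area = ½ab·sin(C)  →  sin(C) = 2·Area/(ab)
sin(C) = 2·21.1/(9.3·7.3) = 0.621594
C = arcsin(0.621594) = 38.43°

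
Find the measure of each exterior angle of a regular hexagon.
Exterior angle of a regular n-gon = 360/n
Exterior angle = 360/6
Exterior angle = 60 degrees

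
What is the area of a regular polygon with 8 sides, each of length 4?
For a regular 8-gon with side length s = 4:
Apothem a = s / (2*tan(pi/8)) = 4 / (2*tan(pi/8)) ≈ 4.8284
Perimeter P = 8 * 4 = 32
Area = (1/2) * P * a = (1/2) * 32 * 4.8284 = 77.25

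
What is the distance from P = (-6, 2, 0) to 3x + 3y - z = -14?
d = |3(-6) + 3(2) + (-1)(0) - (-14)| / √(3² + 3² + (-1)²) = 2/√19 = 0.4588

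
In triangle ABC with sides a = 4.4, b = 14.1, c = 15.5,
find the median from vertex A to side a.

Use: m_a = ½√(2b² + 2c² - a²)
m_a = ½√(2·14.1² + 2·15.5² - 4.4²)
m_a = ½√(397.62 + 480.5 - 19.36) = ½√858.76 = 14.65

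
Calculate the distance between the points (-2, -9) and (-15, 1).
Using the distance formula: d = sqrt((x₂-x₁)² + (y₂-y₁)²)
dx = (-15) - (-2) = -13
dy = 1 - (-9) = 10
d = sqrt((-13)² + 10²) = sqrt(169 + 100) = sqrt(269) = 16.40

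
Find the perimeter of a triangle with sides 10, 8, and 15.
Perimeter = sum of all sides
Perimeter = 10 + 8 + 15
Perimeter = 33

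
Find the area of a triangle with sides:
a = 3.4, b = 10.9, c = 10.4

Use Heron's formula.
s = (a+b+c)/2 = (3.4+10.9+10.4)/2 = 12.35
A = √(s(s-a)(s-b)(s-c)) = √(12.35·8.95·1.45·1.95)
A = √312.531 = 17.68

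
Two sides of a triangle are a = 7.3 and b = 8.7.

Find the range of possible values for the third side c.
By the triangle inequality: |a - b| < c < a + b
|7.3 - 8.7| < c < 7.3 + 8.7
1.4 < c < 16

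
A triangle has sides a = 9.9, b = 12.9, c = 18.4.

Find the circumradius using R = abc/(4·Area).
s = (a+b+c)/2 = 20.6
Area = √(s(s-a)(s-b)(s-c)) = √(20.6·10.7·7.7·2.2) = 61.1058
R = abc/(4·Area) = (9.9·12.9·18.4)/(4·61.1058) = 2349.864/244.4232 = 9.614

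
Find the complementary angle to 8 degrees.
Complementary angles sum to 90 degrees.
Other angle = 90 - 8
Other angle = 82 degrees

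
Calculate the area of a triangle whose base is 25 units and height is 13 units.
Area = (1/2) * base * height
Area = (1/2) * 25 * 13
Area = 162.50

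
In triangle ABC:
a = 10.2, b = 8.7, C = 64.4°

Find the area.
Using A = ½ab·sin(C):
A = ½·10.2·8.7·sin(64.4°) = ½·88.74·0.901833 = 40.01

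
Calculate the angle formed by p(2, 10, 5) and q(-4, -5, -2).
p·q = -68, |p|² = 129, |q|² = 45
cos θ = -68/√5805 ≈ -0.8925
θ ≈ 153.2°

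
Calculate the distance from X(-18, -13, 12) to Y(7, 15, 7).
d = √[(25)² + (28)² + (-5)²] = √1434 = 37.87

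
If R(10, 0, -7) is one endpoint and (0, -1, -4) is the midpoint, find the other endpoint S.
S = (2×0 - 10, 2×(-1) - 0, 2×(-4) - (-7)) = (-10, -2, -1)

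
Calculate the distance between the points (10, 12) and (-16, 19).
Using the distance formula: d = sqrt((x₂-x₁)² + (y₂-y₁)²)
dx = (-16) - 10 = -26
dy = 19 - 12 = 7
d = sqrt((-26)² + 7²) = sqrt(676 + 49) = sqrt(725) = 26.93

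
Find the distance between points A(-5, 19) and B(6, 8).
Using the distance formula: d = sqrt((x₂-x₁)² + (y₂-y₁)²)
dx = 6 - (-5) = 11
dy = 8 - 19 = -11
d = sqrt(11² + (-11)²) = sqrt(121 + 121) = sqrt(242) = 15.56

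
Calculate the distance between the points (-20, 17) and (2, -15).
Using the distance formula: d = sqrt((x₂-x₁)² + (y₂-y₁)²)
dx = 2 - (-20) = 22
dy = (-15) - 17 = -32
d = sqrt(22² + (-32)²) = sqrt(484 + 1024) = sqrt(1508) = 38.83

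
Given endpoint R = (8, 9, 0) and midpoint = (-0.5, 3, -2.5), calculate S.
S = (2×(-0.5) - 8, 2×3 - 9, 2×(-2.5) - 0) = (-9, -3, -5)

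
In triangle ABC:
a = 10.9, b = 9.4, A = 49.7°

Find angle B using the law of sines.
sin(B)/b = sin(A)/a
sin(B) = b·sin(A)/a = 9.4·sin(49.7°)/10.9 = 0.657714
B = arcsin(0.657714) = 41.13°  (b ≤ a, so B ≤ A and the acute solution is unique)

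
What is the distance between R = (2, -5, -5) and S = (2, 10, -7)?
d = √[(0)² + (15)² + (-2)²] = √229 = 15.13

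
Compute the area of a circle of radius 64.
Area = pi * r²
Area = pi * 64²
Area = pi * 4096
Area = 12867.96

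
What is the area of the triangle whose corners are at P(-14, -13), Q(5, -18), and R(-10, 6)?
Using the coordinate formula: Area = (1/2)|x₁(y₂-y₃) + x₂(y₃-y₁) + x₃(y₁-y₂)|
Area = (1/2)|(-14)((-18)-6) + 5(6-(-13)) + (-10)((-13)-(-18))|
Area = (1/2)|(-14)*(-24) + 5*19 + (-10)*5|
Area = (1/2)|336 + 95 + (-50)|
Area = (1/2)*381 = 190.50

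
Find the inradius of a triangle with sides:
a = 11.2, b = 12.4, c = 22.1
s = (a+b+c)/2 = (11.2+12.4+22.1)/2 = 22.85
Area = √(s(s-a)(s-b)(s-c)) = √(22.85·11.65·10.45·0.75) = 45.6767
r = Area/s = 45.6767/22.85 = 1.999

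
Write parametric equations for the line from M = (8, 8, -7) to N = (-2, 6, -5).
Direction vector d = N - M = (-10, -2, 2)
x = 8 - 10t, y = 8 - 2t, z = -7 + 2t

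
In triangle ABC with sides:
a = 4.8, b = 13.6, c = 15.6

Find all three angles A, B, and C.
By the law of cosines:
cos(A) = (b² + c² - a²)/(2bc) = 0.955128  →  A = 17.23°
cos(B) = (a² + c² - b²)/(2ac) = 0.543803  →  B = 57.06°
cos(C) = (a² + b² - c²)/(2ab) = -0.270833  →  C = 105.7°
Check: A + B + C = 180.0° ✓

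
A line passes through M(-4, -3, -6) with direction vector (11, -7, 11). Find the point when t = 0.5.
P(0.5) = (-4 + 11(0.5), -3 + (-7)(0.5), -6 + 11(0.5)) = (1.5, -6.5, -0.5)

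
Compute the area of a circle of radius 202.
Area = pi * r²
Area = pi * 202²
Area = pi * 40804
Area = 128189.55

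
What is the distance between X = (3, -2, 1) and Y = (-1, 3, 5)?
d = √[(-4)² + (5)² + (4)²] = √57 = 7.55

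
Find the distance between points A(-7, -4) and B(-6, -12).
Using the distance formula: d = sqrt((x₂-x₁)² + (y₂-y₁)²)
dx = (-6) - (-7) = 1
dy = (-12) - (-4) = -8
d = sqrt(1² + (-8)²) = sqrt(1 + 64) = sqrt(65) = 8.06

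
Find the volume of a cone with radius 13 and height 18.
Volume = (1/3) * pi * r² * h
Volume = (1/3) * pi * 13² * 18
Volume = (1/3) * pi * 169 * 18
Volume = (1/3) * pi * 3042
Volume = 3185.57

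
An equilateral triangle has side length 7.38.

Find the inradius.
For an equilateral triangle, r = s/(2√3) where s is the side.
r = 7.38/(2√3) = 7.38/3.464102 = 2.13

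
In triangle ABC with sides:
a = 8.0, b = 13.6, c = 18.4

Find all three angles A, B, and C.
By the law of cosines:
cos(A) = (b² + c² - a²)/(2bc) = 0.918159  →  A = 23.34°
cos(B) = (a² + c² - b²)/(2ac) = 0.739130  →  B = 42.34°
cos(C) = (a² + b² - c²)/(2ab) = -0.411765  →  C = 114.3°
Check: A + B + C = 180.0° ✓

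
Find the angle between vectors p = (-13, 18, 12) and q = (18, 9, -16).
p·q = -264, |p|² = 637, |q|² = 661
cos θ = -264/√421057 ≈ -0.4068
θ ≈ 114.0°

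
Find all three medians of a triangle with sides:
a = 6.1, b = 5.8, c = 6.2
Using m_x = ½√(2y² + 2z² - x²):
m_a = ½√(2·5.8² + 2·6.2² - 6.1²) = ½√106.95 = 5.171
m_b = ½√(2·6.1² + 2·6.2² - 5.8²) = ½√117.66 = 5.424
m_c = ½√(2·6.1² + 2·5.8² - 6.2²) = ½√103.26 = 5.081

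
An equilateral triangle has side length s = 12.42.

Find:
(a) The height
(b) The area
(a) Height h = s·√3/2 = 12.42·√3/2 = 10.76
(b) Area = (√3/4)·s² = (√3/4)·12.42² = (√3/4)·154.256 = 66.79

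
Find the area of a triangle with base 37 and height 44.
Area = (1/2) * base * height
Area = (1/2) * 37 * 44
Area = 814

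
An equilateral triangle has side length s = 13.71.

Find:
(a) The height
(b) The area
(a) Height h = s·√3/2 = 13.71·√3/2 = 11.87
(b) Area = (√3/4)·s² = (√3/4)·13.71² = (√3/4)·187.964 = 81.39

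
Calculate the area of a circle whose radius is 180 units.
Area = pi * r²
Area = pi * 180²
Area = pi * 32400
Area = 101787.60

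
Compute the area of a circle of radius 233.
Area = pi * r²
Area = pi * 233²
Area = pi * 54289
Area = 170553.92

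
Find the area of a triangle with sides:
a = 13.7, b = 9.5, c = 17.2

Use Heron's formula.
s = (a+b+c)/2 = (13.7+9.5+17.2)/2 = 20.2
A = √(s(s-a)(s-b)(s-c)) = √(20.2·6.5·10.7·3)
A = √4214.73 = 64.92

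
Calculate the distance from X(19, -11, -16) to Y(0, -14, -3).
d = √[(-19)² + (-3)² + (13)²] = √539 = 23.22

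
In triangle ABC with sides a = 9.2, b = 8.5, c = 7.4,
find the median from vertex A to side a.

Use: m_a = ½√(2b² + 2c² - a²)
m_a = ½√(2·8.5² + 2·7.4² - 9.2²)
m_a = ½√(144.5 + 109.52 - 84.64) = ½√169.38 = 6.507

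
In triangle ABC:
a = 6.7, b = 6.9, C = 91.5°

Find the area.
Using A = ½ab·sin(C):
A = ½·6.7·6.9·sin(91.5°) = ½·46.23·0.999657 = 23.11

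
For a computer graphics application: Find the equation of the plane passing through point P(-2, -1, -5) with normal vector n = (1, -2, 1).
d = n·P = (1)(-2) + (-2)(-1) + (1)(-5) = -5
Plane: x - 2y + z = -5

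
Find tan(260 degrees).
tan(260 degrees) = 5.6713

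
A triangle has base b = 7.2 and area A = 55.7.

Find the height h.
A = ½bh  →  h = 2A/b
h = 2·55.7/7.2 = 15.47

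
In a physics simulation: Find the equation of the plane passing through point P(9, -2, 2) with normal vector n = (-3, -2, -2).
d = n·P = (-3)(9) + (-2)(-2) + (-2)(2) = -27
Plane: -3x - 2y - 2z = -27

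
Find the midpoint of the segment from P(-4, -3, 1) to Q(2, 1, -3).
Midpoint = ((-4+2)/2, (-3+1)/2, (1-3)/2) = (-1, -1, -1)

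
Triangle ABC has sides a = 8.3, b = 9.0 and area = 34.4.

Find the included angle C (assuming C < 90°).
Area = ½ab·sin(C)  →  sin(C) = 2·Area/(ab)
sin(C) = 2·34.4/(8.3·9.0) = 0.921017
C = arcsin(0.921017) = 67.08°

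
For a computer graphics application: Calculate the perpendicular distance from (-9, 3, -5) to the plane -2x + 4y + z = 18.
d = |(-2)(-9) + 4(3) + 1(-5) - (18)| / √((-2)² + 4² + 1²) = 7/√21 = 1.528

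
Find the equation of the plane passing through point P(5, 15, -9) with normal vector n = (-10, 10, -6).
d = n·P = (-10)(5) + (10)(15) + (-6)(-9) = 154
Plane: -10x + 10y - 6z = 154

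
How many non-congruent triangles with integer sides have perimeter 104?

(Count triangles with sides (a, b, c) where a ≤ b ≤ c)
With a ≤ b ≤ c and a + b + c = 104, the triangle inequality a + b > c gives c < 104/2, so c ≤ 51.
Iterate a from 1 to ⌊p/3⌋ = 34; for each a, b ranges from a to ⌊(p−a)/2⌋ with c = p − a − b, keeping only c ≥ b.
Triples: (2, 51, 51), (3, 50, 51), (4, 49, 51), …
Count = 225 triangles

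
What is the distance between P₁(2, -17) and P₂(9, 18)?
Using the distance formula: d = sqrt((x₂-x₁)² + (y₂-y₁)²)
dx = 9 - 2 = 7
dy = 18 - (-17) = 35
d = sqrt(7² + 35²) = sqrt(49 + 1225) = sqrt(1274) = 35.69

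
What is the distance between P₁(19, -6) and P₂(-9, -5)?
Using the distance formula: d = sqrt((x₂-x₁)² + (y₂-y₁)²)
dx = (-9) - 19 = -28
dy = (-5) - (-6) = 1
d = sqrt((-28)² + 1²) = sqrt(784 + 1) = sqrt(785) = 28.02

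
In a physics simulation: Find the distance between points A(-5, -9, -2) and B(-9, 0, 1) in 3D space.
d = √[(-4)² + (9)² + (3)²] = √106 = 10.3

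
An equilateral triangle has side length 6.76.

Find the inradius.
For an equilateral triangle, r = s/(2√3) where s is the side.
r = 6.76/(2√3) = 6.76/3.464102 = 1.951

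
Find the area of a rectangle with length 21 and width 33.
Area = length * width
Area = 21 * 33
Area = 693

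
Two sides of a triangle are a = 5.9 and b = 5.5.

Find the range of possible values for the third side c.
By the triangle inequality: |a - b| < c < a + b
|5.9 - 5.5| < c < 5.9 + 5.5
0.4 < c < 11.4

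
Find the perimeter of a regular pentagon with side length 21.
Perimeter = number of sides * side length
Perimeter = 5 * 21
Perimeter = 105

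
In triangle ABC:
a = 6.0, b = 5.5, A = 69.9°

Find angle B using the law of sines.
sin(B)/b = sin(A)/a
sin(B) = b·sin(A)/a = 5.5·sin(69.9°)/6.0 = 0.860836
B = arcsin(0.860836) = 59.41°  (b ≤ a, so B ≤ A and the acute solution is unique)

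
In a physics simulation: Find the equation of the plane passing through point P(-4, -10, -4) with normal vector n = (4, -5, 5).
d = n·P = (4)(-4) + (-5)(-10) + (5)(-4) = 14
Plane: 4x - 5y + 5z = 14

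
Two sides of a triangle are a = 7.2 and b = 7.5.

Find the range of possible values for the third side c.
By the triangle inequality: |a - b| < c < a + b
|7.2 - 7.5| < c < 7.2 + 7.5
0.3 < c < 14.7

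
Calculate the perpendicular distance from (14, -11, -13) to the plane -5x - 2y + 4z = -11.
d = |(-5)(14) + (-2)(-11) + 4(-13) - (-11)| / √((-5)² + (-2)² + 4²) = 89/√45 = 13.27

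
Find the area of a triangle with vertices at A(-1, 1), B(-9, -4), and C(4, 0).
Using the coordinate formula: Area = (1/2)|x₁(y₂-y₃) + x₂(y₃-y₁) + x₃(y₁-y₂)|
Area = (1/2)|(-1)((-4)-0) + (-9)(0-1) + 4(1-(-4))|
Area = (1/2)|(-1)*(-4) + (-9)*(-1) + 4*5|
Area = (1/2)|4 + 9 + 20|
Area = (1/2)*33 = 16.50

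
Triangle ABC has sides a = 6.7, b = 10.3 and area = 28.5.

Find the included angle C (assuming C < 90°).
Area = ½ab·sin(C)  →  sin(C) = 2·Area/(ab)
sin(C) = 2·28.5/(6.7·10.3) = 0.825967
C = arcsin(0.825967) = 55.69°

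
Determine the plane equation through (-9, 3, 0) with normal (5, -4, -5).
d = n·P = (5)(-9) + (-4)(3) + (-5)(0) = -57
Plane: 5x - 4y - 5z = -57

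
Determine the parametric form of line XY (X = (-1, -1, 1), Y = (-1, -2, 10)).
Direction vector d = Y - X = (0, -1, 9)
x = -1, y = -1 - t, z = 1 + 9t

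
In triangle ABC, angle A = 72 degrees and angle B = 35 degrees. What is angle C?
Sum of angles in a triangle = 180 degrees
Third angle = 180 - 72 - 35
Third angle = 73 degrees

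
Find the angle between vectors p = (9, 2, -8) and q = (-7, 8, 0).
p·q = -47, |p|² = 149, |q|² = 113
cos θ = -47/√16837 ≈ -0.3622
θ ≈ 111.2°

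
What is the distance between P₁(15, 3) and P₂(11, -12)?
Using the distance formula: d = sqrt((x₂-x₁)² + (y₂-y₁)²)
dx = 11 - 15 = -4
dy = (-12) - 3 = -15
d = sqrt((-4)² + (-15)²) = sqrt(16 + 225) = sqrt(241) = 15.52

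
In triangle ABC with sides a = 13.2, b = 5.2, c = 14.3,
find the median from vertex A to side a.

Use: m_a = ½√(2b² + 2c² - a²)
m_a = ½√(2·5.2² + 2·14.3² - 13.2²)
m_a = ½√(54.08 + 408.98 - 174.24) = ½√288.82 = 8.497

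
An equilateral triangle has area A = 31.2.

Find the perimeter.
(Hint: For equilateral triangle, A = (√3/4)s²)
A = (√3/4)s²  →  s² = 4A/√3 = 4·31.2/√3 = 72.0533
s = 8.48842
Perimeter = 3s = 25.47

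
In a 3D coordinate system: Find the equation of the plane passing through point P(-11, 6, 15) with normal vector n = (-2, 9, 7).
d = n·P = (-2)(-11) + (9)(6) + (7)(15) = 181
Plane: -2x + 9y + 7z = 181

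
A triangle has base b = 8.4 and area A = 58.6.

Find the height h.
A = ½bh  →  h = 2A/b
h = 2·58.6/8.4 = 13.95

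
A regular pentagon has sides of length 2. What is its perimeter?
Perimeter = number of sides * side length
Perimeter = 5 * 2
Perimeter = 10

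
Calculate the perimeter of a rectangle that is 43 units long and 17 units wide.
Perimeter = 2 * (length + width)
Perimeter = 2 * (43 + 17)
Perimeter = 2 * 60
Perimeter = 120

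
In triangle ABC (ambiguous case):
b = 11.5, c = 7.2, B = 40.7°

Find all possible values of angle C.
sin(C)/c = sin(B)/b  →  sin(C) = c·sin(B)/b = 7.2·sin(40.7°)/11.5 = 0.408270
C₁ = arcsin(0.408270) = 24.1°,  C₂ = 180° - C₁ = 155.9°
Check C₂: A = 180° - 40.7° - 155.9° = -16.6° ≤ 0, rejected
C = 24.1° (one solution)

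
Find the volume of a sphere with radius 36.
Volume = (4/3) * pi * r³
Volume = (4/3) * pi * 36³
Volume = (4/3) * pi * 46656
Volume = 195432.20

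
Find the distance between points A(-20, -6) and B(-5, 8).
Using the distance formula: d = sqrt((x₂-x₁)² + (y₂-y₁)²)
dx = (-5) - (-20) = 15
dy = 8 - (-6) = 14
d = sqrt(15² + 14²) = sqrt(225 + 196) = sqrt(421) = 20.52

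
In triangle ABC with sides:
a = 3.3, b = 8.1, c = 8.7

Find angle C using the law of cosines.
cos(C) = (a² + b² - c²)/(2ab)
cos(C) = (3.3² + 8.1² - 8.7²)/(2·3.3·8.1) = 0.81/53.46 = 0.015152
C = arccos(0.015152) = 89.13°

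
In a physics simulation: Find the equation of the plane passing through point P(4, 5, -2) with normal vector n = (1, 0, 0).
d = n·P = (1)(4) + (0)(5) + (0)(-2) = 4
Plane: x = 4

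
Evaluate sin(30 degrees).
sin(30 degrees) = 1/2
Decimal approximation: 0.5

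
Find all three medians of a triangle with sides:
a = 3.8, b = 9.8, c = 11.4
Using m_x = ½√(2y² + 2z² - x²):
m_a = ½√(2·9.8² + 2·11.4² - 3.8²) = ½√437.56 = 10.46
m_b = ½√(2·3.8² + 2·11.4² - 9.8²) = ½√192.76 = 6.942
m_c = ½√(2·3.8² + 2·9.8² - 11.4²) = ½√91 = 4.77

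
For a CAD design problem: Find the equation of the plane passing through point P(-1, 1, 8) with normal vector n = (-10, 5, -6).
d = n·P = (-10)(-1) + (5)(1) + (-6)(8) = -33
Plane: -10x + 5y - 6z = -33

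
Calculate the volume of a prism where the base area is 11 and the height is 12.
Volume = base area * height
Volume = 11 * 12
Volume = 132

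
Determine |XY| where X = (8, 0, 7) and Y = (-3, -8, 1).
d = √[(-11)² + (-8)² + (-6)²] = √221 = 14.87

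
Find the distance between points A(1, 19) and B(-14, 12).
Using the distance formula: d = sqrt((x₂-x₁)² + (y₂-y₁)²)
dx = (-14) - 1 = -15
dy = 12 - 19 = -7
d = sqrt((-15)² + (-7)²) = sqrt(225 + 49) = sqrt(274) = 16.55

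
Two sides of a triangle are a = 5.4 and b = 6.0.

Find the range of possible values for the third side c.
By the triangle inequality: |a - b| < c < a + b
|5.4 - 6.0| < c < 5.4 + 6.0
0.6 < c < 11.4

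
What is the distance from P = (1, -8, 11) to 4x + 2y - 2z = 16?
d = |4(1) + 2(-8) + (-2)(11) - (16)| / √(4² + 2² + (-2)²) = 50/√24 = 10.21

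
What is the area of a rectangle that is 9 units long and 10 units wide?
Area = length * width
Area = 9 * 10
Area = 90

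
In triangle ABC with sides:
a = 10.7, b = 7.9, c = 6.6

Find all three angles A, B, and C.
By the law of cosines:
cos(A) = (b² + c² - a²)/(2bc) = -0.081703  →  A = 94.69°
cos(B) = (a² + c² - b²)/(2ac) = 0.677145  →  B = 47.38°
cos(C) = (a² + b² - c²)/(2ab) = 0.788714  →  C = 37.93°
Check: A + B + C = 180.0° ✓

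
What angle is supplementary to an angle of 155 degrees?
Supplementary angles sum to 180 degrees.
Other angle = 180 - 155
Other angle = 25 degrees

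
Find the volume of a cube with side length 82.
Volume = s³
Volume = 82³
Volume = 551368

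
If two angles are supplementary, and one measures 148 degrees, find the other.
Supplementary angles sum to 180 degrees.
Other angle = 180 - 148
Other angle = 32 degrees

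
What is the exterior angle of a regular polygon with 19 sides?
Exterior angle of a regular n-gon = 360/n
Exterior angle = 360/19
Exterior angle = 18.95 degrees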